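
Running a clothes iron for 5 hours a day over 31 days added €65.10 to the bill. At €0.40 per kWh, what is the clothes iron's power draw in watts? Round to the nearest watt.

1050 W

Energy = €65.10 ÷ €0.40/kWh = 162.75 kWh
Runtime = 5 h/day × 31 days = 155 h
Power = 162.75 kWh ÷ 155 h = 1.05 kW = 1050 W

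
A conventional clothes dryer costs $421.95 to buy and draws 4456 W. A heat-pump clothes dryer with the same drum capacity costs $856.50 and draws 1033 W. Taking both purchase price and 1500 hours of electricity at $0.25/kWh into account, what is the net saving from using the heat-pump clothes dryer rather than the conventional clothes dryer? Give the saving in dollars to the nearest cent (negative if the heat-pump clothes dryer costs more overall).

conventional clothes dryer: $421.95 + (4456/1000) kW × 1500 h × $0.25 = $421.95 + $1671 = $2092.95
heat-pump clothes dryer: $856.50 + (1033/1000) kW × 1500 h × $0.25 = $856.50 + $387.375 = $1243.875
Saving = $2092.95 − $1243.875 = $849.075 → $849.08

$849.08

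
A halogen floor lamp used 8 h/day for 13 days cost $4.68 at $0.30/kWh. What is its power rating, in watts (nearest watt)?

Energy = $4.68 ÷ $0.30/kWh = 15.6 kWh
Runtime = 8 h/day × 13 days = 104 h
Power = 15.6 kWh ÷ 104 h = 0.15 kW = 150 W

150 W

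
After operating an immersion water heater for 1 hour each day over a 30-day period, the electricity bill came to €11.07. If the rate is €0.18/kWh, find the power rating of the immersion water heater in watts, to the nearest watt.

Energy = €11.07 ÷ €0.18/kWh = 61.5 kWh
Runtime = 1 h/day × 30 days = 30 h
Power = 61.5 kWh ÷ 30 h = 2.05 kW = 2050 W

2050 W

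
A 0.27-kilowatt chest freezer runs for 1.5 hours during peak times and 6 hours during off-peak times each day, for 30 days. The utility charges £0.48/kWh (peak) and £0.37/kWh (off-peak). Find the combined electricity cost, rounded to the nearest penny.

Peak energy = 0.27 kW × 1.5 h × 30 = 12.15 kWh
Off-peak energy = 0.27 kW × 6 h × 30 = 48.6 kWh
Cost = 12.15 × £0.48 + 48.6 × £0.37 = £5.832 + £17.982 = £23.81

£23.81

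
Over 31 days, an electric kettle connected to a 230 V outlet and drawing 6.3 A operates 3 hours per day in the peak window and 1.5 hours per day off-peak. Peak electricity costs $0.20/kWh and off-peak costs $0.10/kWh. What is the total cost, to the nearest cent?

Power = 6.3 A × 230 V = 1449 W = 1.449 kW
Peak energy = 1.449 kW × 3 h × 31 = 134.757 kWh
Off-peak energy = 1.449 kW × 1.5 h × 31 = 67.3785 kWh
Cost = 134.757 × $0.20 + 67.3785 × $0.10 = $26.9514 + $6.73785 = $33.69

$33.69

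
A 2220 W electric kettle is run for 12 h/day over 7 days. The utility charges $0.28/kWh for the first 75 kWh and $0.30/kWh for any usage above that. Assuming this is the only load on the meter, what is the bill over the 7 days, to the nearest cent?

Runtime = 12 h/day × 7 days = 84 h
Energy = 2.22 kW × 84 h = 186.48 kWh
Tier 1 (0–75 kWh): 75 × $0.28 = $21
Above 75 kWh: 111.48 × $0.30 = $33.444
Bill = $54.44

$54.44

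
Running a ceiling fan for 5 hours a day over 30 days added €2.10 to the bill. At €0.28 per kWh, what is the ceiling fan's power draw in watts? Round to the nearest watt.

50 W

Energy = €2.10 ÷ €0.28/kWh = 7.5 kWh
Runtime = 5 h/day × 30 days = 150 h
Power = 7.5 kWh ÷ 150 h = 0.05 kW = 50 W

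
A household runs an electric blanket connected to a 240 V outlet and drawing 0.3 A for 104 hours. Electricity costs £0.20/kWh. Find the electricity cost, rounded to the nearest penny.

Power = 0.3 A × 240 V = 72 W = 0.072 kW
Energy = 0.072 kW × 104 h = 7.488 kWh
Cost = 7.488 kWh × £0.20/kWh = £1.50

£1.50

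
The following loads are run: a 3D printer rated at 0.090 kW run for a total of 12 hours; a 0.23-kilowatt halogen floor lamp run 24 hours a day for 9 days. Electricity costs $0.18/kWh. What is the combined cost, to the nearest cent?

3D printer: 0.09 kW × 12 h = 1.08 kWh
halogen floor lamp: Runtime = 24 h × 9 = 216 h
halogen floor lamp: 0.23 kW × 216 h = 49.68 kWh
Total energy = 50.76 kWh
Cost = 50.76 × $0.18 = $9.14

$9.14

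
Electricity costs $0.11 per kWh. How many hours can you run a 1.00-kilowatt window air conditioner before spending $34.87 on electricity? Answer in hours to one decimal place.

317.0 h

Energy available = $34.87 ÷ $0.11/kWh = 317 kWh
Hours = 317 kWh ÷ 1 kW = 317.0 h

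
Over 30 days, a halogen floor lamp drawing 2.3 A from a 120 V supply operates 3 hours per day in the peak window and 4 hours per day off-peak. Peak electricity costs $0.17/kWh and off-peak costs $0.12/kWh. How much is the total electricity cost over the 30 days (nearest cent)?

$8.20

Power = 2.3 A × 120 V = 276 W = 0.276 kW
Peak energy = 0.276 kW × 3 h × 30 = 24.84 kWh
Off-peak energy = 0.276 kW × 4 h × 30 = 33.12 kWh
Cost = 24.84 × $0.17 + 33.12 × $0.12 = $4.2228 + $3.9744 = $8.20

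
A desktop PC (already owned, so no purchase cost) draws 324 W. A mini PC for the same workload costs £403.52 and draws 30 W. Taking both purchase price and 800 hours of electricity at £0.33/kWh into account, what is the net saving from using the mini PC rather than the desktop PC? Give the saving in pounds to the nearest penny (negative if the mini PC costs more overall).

-£325.90

desktop PC: £0.00 + (324/1000) kW × 800 h × £0.33 = £0.00 + £85.536 = £85.536
mini PC: £403.52 + (30/1000) kW × 800 h × £0.33 = £403.52 + £7.92 = £411.44
Saving = £85.536 − £411.44 = −£325.904 → -£325.90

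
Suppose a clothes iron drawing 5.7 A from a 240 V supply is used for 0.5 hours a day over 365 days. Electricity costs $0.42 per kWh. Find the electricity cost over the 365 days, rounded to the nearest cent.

Power = 5.7 A × 240 V = 1368 W = 1.368 kW
Runtime = 0.5 h/day × 365 days = 182.5 h
Energy = 1.368 kW × 182.5 h = 249.66 kWh
Cost = 249.66 kWh × $0.42/kWh = $104.86

$104.86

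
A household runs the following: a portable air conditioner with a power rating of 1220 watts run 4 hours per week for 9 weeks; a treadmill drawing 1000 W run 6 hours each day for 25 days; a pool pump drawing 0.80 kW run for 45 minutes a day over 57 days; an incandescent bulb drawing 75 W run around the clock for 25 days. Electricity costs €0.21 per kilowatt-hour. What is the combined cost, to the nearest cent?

portable air conditioner: Runtime = 4 h/week × 9 weeks = 36 h
portable air conditioner: 1.22 kW × 36 h = 43.92 kWh
treadmill: Runtime = 6 h/day × 25 days = 150 h
treadmill: 1 kW × 150 h = 150 kWh
pool pump: Runtime = 45 min × 57 = 2565 min = 42.75 h
pool pump: 0.8 kW × 42.75 h = 34.2 kWh
incandescent bulb: Runtime = 24 h × 25 = 600 h
incandescent bulb: 0.075 kW × 600 h = 45 kWh
Total energy = 273.12 kWh
Cost = 273.12 × €0.21 = €57.36

€57.36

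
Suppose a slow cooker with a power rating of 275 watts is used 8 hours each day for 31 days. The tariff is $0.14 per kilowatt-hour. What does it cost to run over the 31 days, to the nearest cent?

$9.55

Runtime = 8 h/day × 31 days = 248 h
Energy = 0.275 kW × 248 h = 68.2 kWh
Cost = 68.2 kWh × $0.14/kWh = $9.55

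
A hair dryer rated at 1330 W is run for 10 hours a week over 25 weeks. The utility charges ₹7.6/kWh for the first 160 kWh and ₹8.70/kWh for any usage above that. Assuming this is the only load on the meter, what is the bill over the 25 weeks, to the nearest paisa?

₹2716.75

Runtime = 10 h/week × 25 weeks = 250 h
Energy = 1.33 kW × 250 h = 332.5 kWh
Tier 1 (0–160 kWh): 160 × ₹7.6 = ₹1216
Above 160 kWh: 172.5 × ₹8.70 = ₹1500.75
Bill = ₹2716.75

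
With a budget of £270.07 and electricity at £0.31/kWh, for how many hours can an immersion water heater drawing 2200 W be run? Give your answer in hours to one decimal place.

Energy available = £270.07 ÷ £0.31/kWh = 871.1935 kWh
Hours = 871.1935 kWh ÷ 2.2 kW = 396.0 h

396.0 h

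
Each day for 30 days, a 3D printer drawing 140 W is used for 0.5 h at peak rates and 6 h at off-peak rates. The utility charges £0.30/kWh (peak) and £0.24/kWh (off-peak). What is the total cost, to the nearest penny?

Peak energy = 0.14 kW × 0.5 h × 30 = 2.1 kWh
Off-peak energy = 0.14 kW × 6 h × 30 = 25.2 kWh
Cost = 2.1 × £0.30 + 25.2 × £0.24 = £0.63 + £6.048 = £6.68

£6.68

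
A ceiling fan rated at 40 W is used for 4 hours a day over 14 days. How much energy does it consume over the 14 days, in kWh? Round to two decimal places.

Runtime = 4 h/day × 14 days = 56 h
Energy = 0.04 kW × 56 h = 2.24 kWh

2.24 kWh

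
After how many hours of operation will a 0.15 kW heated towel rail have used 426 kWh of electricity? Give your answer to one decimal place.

2840.0 h

Hours = 426 kWh ÷ 0.15 kW = 2840.0 h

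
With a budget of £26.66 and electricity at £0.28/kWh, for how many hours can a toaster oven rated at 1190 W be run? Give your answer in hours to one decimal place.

Energy available = £26.66 ÷ £0.28/kWh = 95.2143 kWh
Hours = 95.2143 kWh ÷ 1.19 kW = 80.0 h

80.0 h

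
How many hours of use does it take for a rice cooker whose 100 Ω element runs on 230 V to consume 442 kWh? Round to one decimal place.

835.5 h

Power = V²/R = 230²/100 = 529 W = 0.529 kW
Hours = 442 kWh ÷ 0.529 kW = 835.5 h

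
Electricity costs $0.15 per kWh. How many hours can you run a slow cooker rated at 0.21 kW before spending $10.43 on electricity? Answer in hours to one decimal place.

331.1 h

Energy available = $10.43 ÷ $0.15/kWh = 69.5333 kWh
Hours = 69.5333 kWh ÷ 0.21 kW = 331.1 h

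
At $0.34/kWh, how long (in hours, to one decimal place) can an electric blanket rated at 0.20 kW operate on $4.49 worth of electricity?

66.0 h

Energy available = $4.49 ÷ $0.34/kWh = 13.2059 kWh
Hours = 13.2059 kWh ÷ 0.2 kW = 66.0 h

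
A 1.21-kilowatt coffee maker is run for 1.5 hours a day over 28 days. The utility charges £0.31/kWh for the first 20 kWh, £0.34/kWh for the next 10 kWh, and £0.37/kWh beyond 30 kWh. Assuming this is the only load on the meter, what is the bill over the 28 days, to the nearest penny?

£17.30

Runtime = 1.5 h/day × 28 days = 42 h
Energy = 1.21 kW × 42 h = 50.82 kWh
Tier 1 (0–20 kWh): 20 × £0.31 = £6.2
Tier 2 (20–30 kWh): 10 × £0.34 = £3.4
Above 30 kWh: 20.82 × £0.37 = £7.7034
Bill = £17.30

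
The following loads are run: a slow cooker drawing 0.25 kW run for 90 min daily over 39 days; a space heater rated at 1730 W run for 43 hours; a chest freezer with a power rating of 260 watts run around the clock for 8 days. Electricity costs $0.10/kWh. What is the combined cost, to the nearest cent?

slow cooker: Runtime = 90 min × 39 = 3510 min = 58.5 h
slow cooker: 0.25 kW × 58.5 h = 14.625 kWh
space heater: 1.73 kW × 43 h = 74.39 kWh
chest freezer: Runtime = 24 h × 8 = 192 h
chest freezer: 0.26 kW × 192 h = 49.92 kWh
Total energy = 138.935 kWh
Cost = 138.935 × $0.10 = $13.89

$13.89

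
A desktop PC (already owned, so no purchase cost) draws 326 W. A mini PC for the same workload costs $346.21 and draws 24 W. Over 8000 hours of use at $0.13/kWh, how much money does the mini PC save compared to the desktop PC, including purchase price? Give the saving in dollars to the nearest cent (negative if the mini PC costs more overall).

desktop PC: $0.00 + (326/1000) kW × 8000 h × $0.13 = $0.00 + $339.04 = $339.04
mini PC: $346.21 + (24/1000) kW × 8000 h × $0.13 = $346.21 + $24.96 = $371.17
Saving = $339.04 − $371.17 = −$32.13

-$32.13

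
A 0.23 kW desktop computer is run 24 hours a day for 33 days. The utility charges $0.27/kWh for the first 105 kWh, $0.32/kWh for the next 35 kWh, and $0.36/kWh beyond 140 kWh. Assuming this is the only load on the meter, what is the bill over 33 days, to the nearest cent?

$54.73

Runtime = 24 h × 33 = 792 h
Energy = 0.23 kW × 792 h = 182.16 kWh
Tier 1 (0–105 kWh): 105 × $0.27 = $28.35
Tier 2 (105–140 kWh): 35 × $0.32 = $11.2
Above 140 kWh: 42.16 × $0.36 = $15.1776
Bill = $54.73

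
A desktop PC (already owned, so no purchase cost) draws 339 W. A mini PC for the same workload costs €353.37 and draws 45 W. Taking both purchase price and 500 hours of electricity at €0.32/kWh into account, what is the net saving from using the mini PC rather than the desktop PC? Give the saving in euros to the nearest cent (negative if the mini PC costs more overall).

desktop PC: €0.00 + (339/1000) kW × 500 h × €0.32 = €0.00 + €54.24 = €54.24
mini PC: €353.37 + (45/1000) kW × 500 h × €0.32 = €353.37 + €7.2 = €360.57
Saving = €54.24 − €360.57 = −€306.33

-€306.33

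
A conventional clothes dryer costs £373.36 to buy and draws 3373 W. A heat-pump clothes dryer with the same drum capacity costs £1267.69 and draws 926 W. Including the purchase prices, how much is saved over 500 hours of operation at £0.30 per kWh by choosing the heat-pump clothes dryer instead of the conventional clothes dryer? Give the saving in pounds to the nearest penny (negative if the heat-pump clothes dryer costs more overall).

-£527.28

conventional clothes dryer: £373.36 + (3373/1000) kW × 500 h × £0.30 = £373.36 + £505.95 = £879.31
heat-pump clothes dryer: £1267.69 + (926/1000) kW × 500 h × £0.30 = £1267.69 + £138.9 = £1406.59
Saving = £879.31 − £1406.59 = −£527.28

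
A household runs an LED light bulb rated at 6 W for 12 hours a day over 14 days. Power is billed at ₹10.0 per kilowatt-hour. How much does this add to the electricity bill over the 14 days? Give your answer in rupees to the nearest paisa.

₹10.08

Runtime = 12 h/day × 14 days = 168 h
Energy = 0.006 kW × 168 h = 1.008 kWh
Cost = 1.008 kWh × ₹10.0/kWh = ₹10.08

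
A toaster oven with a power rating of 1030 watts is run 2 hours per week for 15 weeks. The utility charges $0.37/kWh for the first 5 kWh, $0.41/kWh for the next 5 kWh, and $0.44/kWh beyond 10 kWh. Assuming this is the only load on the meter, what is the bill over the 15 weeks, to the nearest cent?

Runtime = 2 h/week × 15 weeks = 30 h
Energy = 1.03 kW × 30 h = 30.9 kWh
Tier 1 (0–5 kWh): 5 × $0.37 = $1.85
Tier 2 (5–10 kWh): 5 × $0.41 = $2.05
Above 10 kWh: 20.9 × $0.44 = $9.196
Bill = $13.10

$13.10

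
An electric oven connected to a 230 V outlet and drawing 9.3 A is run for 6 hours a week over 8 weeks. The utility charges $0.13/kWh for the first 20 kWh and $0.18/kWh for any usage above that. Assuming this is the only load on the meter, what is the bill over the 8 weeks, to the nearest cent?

$17.48

Power = 9.3 A × 230 V = 2139 W = 2.139 kW
Runtime = 6 h/week × 8 weeks = 48 h
Energy = 2.139 kW × 48 h = 102.672 kWh
Tier 1 (0–20 kWh): 20 × $0.13 = $2.6
Above 20 kWh: 82.672 × $0.18 = $14.88096
Bill = $17.48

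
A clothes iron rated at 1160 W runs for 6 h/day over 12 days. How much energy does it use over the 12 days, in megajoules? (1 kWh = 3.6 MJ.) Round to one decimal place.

300.7 MJ

Runtime = 6 h/day × 12 days = 72 h
Energy = 1.16 kW × 72 h = 83.52 kWh
= 83.52 × 3.6 MJ = 300.7 MJ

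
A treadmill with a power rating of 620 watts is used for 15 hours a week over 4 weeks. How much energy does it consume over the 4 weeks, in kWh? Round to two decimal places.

Runtime = 15 h/week × 4 weeks = 60 h
Energy = 0.62 kW × 60 h = 37.2 kWh

37.20 kWh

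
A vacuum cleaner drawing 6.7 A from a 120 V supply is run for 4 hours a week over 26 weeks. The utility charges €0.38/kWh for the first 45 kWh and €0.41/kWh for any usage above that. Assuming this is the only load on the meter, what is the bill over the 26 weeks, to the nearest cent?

€32.93

Power = 6.7 A × 120 V = 804 W = 0.804 kW
Runtime = 4 h/week × 26 weeks = 104 h
Energy = 0.804 kW × 104 h = 83.616 kWh
Tier 1 (0–45 kWh): 45 × €0.38 = €17.1
Above 45 kWh: 38.616 × €0.41 = €15.83256
Bill = €32.93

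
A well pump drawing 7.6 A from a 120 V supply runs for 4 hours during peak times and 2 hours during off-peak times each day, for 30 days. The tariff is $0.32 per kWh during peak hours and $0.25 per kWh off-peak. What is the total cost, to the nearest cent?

$48.70

Power = 7.6 A × 120 V = 912 W = 0.912 kW
Peak energy = 0.912 kW × 4 h × 30 = 109.44 kWh
Off-peak energy = 0.912 kW × 2 h × 30 = 54.72 kWh
Cost = 109.44 × $0.32 + 54.72 × $0.25 = $35.0208 + $13.68 = $48.70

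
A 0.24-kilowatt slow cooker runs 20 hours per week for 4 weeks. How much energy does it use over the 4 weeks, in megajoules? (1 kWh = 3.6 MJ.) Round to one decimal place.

69.1 MJ

Runtime = 20 h/week × 4 weeks = 80 h
Energy = 0.24 kW × 80 h = 19.2 kWh
= 19.2 × 3.6 MJ = 69.1 MJ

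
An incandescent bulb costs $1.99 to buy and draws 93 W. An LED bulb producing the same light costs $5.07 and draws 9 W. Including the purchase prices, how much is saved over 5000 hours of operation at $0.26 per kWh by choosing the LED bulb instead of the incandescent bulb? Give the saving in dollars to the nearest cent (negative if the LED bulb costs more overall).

incandescent bulb: $1.99 + (93/1000) kW × 5000 h × $0.26 = $1.99 + $120.9 = $122.89
LED bulb: $5.07 + (9/1000) kW × 5000 h × $0.26 = $5.07 + $11.7 = $16.77
Saving = $122.89 − $16.77 = $106.12

$106.12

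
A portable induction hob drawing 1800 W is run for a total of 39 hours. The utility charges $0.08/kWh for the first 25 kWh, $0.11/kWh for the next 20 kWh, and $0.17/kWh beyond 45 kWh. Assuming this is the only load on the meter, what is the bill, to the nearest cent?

$8.48

Energy = 1.8 kW × 39 h = 70.2 kWh
Tier 1 (0–25 kWh): 25 × $0.08 = $2
Tier 2 (25–45 kWh): 20 × $0.11 = $2.2
Above 45 kWh: 25.2 × $0.17 = $4.284
Bill = $8.48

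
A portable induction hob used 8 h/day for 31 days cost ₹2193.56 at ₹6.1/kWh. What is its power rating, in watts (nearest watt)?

Energy = ₹2193.56 ÷ ₹6.1/kWh = 359.6 kWh
Runtime = 8 h/day × 31 days = 248 h
Power = 359.6 kWh ÷ 248 h = 1.45 kW = 1450 W

1450 W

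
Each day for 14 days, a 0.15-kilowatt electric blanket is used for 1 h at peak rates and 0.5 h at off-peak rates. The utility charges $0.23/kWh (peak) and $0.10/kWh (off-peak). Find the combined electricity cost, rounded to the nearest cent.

Peak energy = 0.15 kW × 1 h × 14 = 2.1 kWh
Off-peak energy = 0.15 kW × 0.5 h × 14 = 1.05 kWh
Cost = 2.1 × $0.23 + 1.05 × $0.10 = $0.483 + $0.105 = $0.59

$0.59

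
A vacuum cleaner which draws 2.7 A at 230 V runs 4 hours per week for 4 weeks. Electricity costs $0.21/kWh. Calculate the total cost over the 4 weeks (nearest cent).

Power = 2.7 A × 230 V = 621 W = 0.621 kW
Runtime = 4 h/week × 4 weeks = 16 h
Energy = 0.621 kW × 16 h = 9.936 kWh
Cost = 9.936 kWh × $0.21/kWh = $2.09

$2.09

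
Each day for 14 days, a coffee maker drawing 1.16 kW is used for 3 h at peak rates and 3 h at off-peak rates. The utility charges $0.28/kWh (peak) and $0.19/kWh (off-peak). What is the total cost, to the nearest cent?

$22.90

Peak energy = 1.16 kW × 3 h × 14 = 48.72 kWh
Off-peak energy = 1.16 kW × 3 h × 14 = 48.72 kWh
Cost = 48.72 × $0.28 + 48.72 × $0.19 = $13.6416 + $9.2568 = $22.90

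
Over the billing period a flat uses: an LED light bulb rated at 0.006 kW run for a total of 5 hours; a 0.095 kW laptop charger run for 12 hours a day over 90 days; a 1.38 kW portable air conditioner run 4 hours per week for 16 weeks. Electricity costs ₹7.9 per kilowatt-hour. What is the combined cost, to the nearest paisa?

LED light bulb: 0.006 kW × 5 h = 0.03 kWh
laptop charger: Runtime = 12 h/day × 90 days = 1080 h
laptop charger: 0.095 kW × 1080 h = 102.6 kWh
portable air conditioner: Runtime = 4 h/week × 16 weeks = 64 h
portable air conditioner: 1.38 kW × 64 h = 88.32 kWh
Total energy = 190.95 kWh
Cost = 190.95 × ₹7.9 = ₹1508.51

₹1508.51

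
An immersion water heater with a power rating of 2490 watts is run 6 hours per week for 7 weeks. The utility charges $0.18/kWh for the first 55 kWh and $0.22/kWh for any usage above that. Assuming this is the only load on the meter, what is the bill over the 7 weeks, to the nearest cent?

Runtime = 6 h/week × 7 weeks = 42 h
Energy = 2.49 kW × 42 h = 104.58 kWh
Tier 1 (0–55 kWh): 55 × $0.18 = $9.9
Above 55 kWh: 49.58 × $0.22 = $10.9076
Bill = $20.81

$20.81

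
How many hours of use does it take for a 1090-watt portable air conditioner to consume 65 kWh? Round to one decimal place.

59.6 h

Hours = 65 kWh ÷ 1.09 kW = 59.6 h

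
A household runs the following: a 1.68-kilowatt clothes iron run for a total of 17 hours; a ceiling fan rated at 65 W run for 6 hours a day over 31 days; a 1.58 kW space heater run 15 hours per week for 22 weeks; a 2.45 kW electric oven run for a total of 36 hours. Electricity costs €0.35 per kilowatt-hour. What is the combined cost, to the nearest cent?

clothes iron: 1.68 kW × 17 h = 28.56 kWh
ceiling fan: Runtime = 6 h/day × 31 days = 186 h
ceiling fan: 0.065 kW × 186 h = 12.09 kWh
space heater: Runtime = 15 h/week × 22 weeks = 330 h
space heater: 1.58 kW × 330 h = 521.4 kWh
electric oven: 2.45 kW × 36 h = 88.2 kWh
Total energy = 650.25 kWh
Cost = 650.25 × €0.35 = €227.59

€227.59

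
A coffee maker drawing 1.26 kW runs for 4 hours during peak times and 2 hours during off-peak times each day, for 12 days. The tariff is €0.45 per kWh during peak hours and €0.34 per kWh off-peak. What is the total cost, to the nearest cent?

€37.50

Peak energy = 1.26 kW × 4 h × 12 = 60.48 kWh
Off-peak energy = 1.26 kW × 2 h × 12 = 30.24 kWh
Cost = 60.48 × €0.45 + 30.24 × €0.34 = €27.216 + €10.2816 = €37.50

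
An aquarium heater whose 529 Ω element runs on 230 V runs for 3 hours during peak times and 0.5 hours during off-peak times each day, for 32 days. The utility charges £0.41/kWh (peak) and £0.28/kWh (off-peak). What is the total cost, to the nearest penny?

Power = V²/R = 230²/529 = 100 W = 0.1 kW
Peak energy = 0.1 kW × 3 h × 32 = 9.6 kWh
Off-peak energy = 0.1 kW × 0.5 h × 32 = 1.6 kWh
Cost = 9.6 × £0.41 + 1.6 × £0.28 = £3.936 + £0.448 = £4.38

£4.38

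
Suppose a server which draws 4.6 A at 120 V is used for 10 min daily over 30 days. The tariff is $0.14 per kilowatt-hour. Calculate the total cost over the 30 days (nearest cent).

$0.39

Power = 4.6 A × 120 V = 552 W = 0.552 kW
Runtime = 10 min × 30 = 300 min = 5 h
Energy = 0.552 kW × 5 h = 2.76 kWh
Cost = 2.76 kWh × $0.14/kWh = $0.39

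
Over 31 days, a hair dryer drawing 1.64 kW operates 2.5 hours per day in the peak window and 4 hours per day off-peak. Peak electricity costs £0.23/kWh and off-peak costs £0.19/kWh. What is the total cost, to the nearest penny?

Peak energy = 1.64 kW × 2.5 h × 31 = 127.1 kWh
Off-peak energy = 1.64 kW × 4 h × 31 = 203.36 kWh
Cost = 127.1 × £0.23 + 203.36 × £0.19 = £29.233 + £38.6384 = £67.87

£67.87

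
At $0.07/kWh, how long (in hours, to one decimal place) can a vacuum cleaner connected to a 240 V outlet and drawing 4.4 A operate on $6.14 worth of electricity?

83.1 h

Power = 4.4 A × 240 V = 1056 W = 1.056 kW
Energy available = $6.14 ÷ $0.07/kWh = 87.7143 kWh
Hours = 87.7143 kWh ÷ 1.056 kW = 83.1 h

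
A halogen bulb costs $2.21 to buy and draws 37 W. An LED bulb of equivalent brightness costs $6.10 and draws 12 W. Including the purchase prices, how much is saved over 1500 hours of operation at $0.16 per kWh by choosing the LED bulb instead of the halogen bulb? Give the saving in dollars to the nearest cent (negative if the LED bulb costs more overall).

$2.11

halogen bulb: $2.21 + (37/1000) kW × 1500 h × $0.16 = $2.21 + $8.88 = $11.09
LED bulb: $6.10 + (12/1000) kW × 1500 h × $0.16 = $6.10 + $2.88 = $8.98
Saving = $11.09 − $8.98 = $2.11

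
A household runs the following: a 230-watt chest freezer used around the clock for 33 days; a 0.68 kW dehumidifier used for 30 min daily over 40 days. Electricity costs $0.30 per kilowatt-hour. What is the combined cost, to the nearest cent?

chest freezer: Runtime = 24 h × 33 = 792 h
chest freezer: 0.23 kW × 792 h = 182.16 kWh
dehumidifier: Runtime = 30 min × 40 = 1200 min = 20 h
dehumidifier: 0.68 kW × 20 h = 13.6 kWh
Total energy = 195.76 kWh
Cost = 195.76 × $0.30 = $58.73

$58.73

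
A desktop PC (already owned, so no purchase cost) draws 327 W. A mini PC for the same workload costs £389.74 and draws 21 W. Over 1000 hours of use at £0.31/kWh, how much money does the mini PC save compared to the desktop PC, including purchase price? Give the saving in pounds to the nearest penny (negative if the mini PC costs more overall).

desktop PC: £0.00 + (327/1000) kW × 1000 h × £0.31 = £0.00 + £101.37 = £101.37
mini PC: £389.74 + (21/1000) kW × 1000 h × £0.31 = £389.74 + £6.51 = £396.25
Saving = £101.37 − £396.25 = −£294.88

-£294.88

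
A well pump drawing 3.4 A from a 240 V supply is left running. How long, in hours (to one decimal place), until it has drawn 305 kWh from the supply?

373.8 h

Power = 3.4 A × 240 V = 816 W = 0.816 kW
Hours = 305 kWh ÷ 0.816 kW = 373.8 h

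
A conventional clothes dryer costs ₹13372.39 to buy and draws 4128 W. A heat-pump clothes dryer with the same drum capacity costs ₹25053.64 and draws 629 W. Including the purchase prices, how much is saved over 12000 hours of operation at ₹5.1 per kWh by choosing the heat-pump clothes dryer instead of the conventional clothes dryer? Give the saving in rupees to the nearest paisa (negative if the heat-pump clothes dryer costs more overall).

₹202457.55

conventional clothes dryer: ₹13372.39 + (4128/1000) kW × 12000 h × ₹5.1 = ₹13372.39 + ₹252633.6 = ₹266005.99
heat-pump clothes dryer: ₹25053.64 + (629/1000) kW × 12000 h × ₹5.1 = ₹25053.64 + ₹38494.8 = ₹63548.44
Saving = ₹266005.99 − ₹63548.44 = ₹202457.55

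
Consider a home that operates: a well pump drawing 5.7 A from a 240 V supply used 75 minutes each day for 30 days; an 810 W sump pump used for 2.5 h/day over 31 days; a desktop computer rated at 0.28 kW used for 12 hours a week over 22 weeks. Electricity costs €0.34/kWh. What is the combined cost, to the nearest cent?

€63.92

well pump: Power = 5.7 A × 240 V = 1368 W = 1.368 kW
well pump: Runtime = 75 min × 30 = 2250 min = 37.5 h
well pump: 1.368 kW × 37.5 h = 51.3 kWh
sump pump: Runtime = 2.5 h/day × 31 days = 77.5 h
sump pump: 0.81 kW × 77.5 h = 62.775 kWh
desktop computer: Runtime = 12 h/week × 22 weeks = 264 h
desktop computer: 0.28 kW × 264 h = 73.92 kWh
Total energy = 187.995 kWh
Cost = 187.995 × €0.34 = €63.92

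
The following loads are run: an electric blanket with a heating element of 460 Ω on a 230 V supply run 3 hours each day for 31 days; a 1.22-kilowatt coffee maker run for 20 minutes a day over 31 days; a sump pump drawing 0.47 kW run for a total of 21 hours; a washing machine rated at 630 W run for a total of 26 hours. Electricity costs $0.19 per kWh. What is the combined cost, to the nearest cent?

electric blanket: Power = V²/R = 230²/460 = 115 W = 0.115 kW
electric blanket: Runtime = 3 h/day × 31 days = 93 h
electric blanket: 0.115 kW × 93 h = 10.695 kWh
coffee maker: Runtime = 20 min × 31 = 620 min = 10.333333… h
coffee maker: 1.22 kW × 10.333333… h = 12.606666… kWh
sump pump: 0.47 kW × 21 h = 9.87 kWh
washing machine: 0.63 kW × 26 h = 16.38 kWh
Total energy = 49.551666… kWh
Cost = 49.551666… × $0.19 = $9.41

$9.41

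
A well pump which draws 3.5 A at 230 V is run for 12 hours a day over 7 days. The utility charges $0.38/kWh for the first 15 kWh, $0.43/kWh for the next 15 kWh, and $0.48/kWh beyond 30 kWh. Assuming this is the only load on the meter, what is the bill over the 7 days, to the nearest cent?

Power = 3.5 A × 230 V = 805 W = 0.805 kW
Runtime = 12 h/day × 7 days = 84 h
Energy = 0.805 kW × 84 h = 67.62 kWh
Tier 1 (0–15 kWh): 15 × $0.38 = $5.7
Tier 2 (15–30 kWh): 15 × $0.43 = $6.45
Above 30 kWh: 37.62 × $0.48 = $18.0576
Bill = $30.21

$30.21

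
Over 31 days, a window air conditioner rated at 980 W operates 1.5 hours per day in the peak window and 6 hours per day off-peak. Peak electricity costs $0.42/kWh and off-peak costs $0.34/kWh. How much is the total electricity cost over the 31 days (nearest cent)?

Peak energy = 0.98 kW × 1.5 h × 31 = 45.57 kWh
Off-peak energy = 0.98 kW × 6 h × 31 = 182.28 kWh
Cost = 45.57 × $0.42 + 182.28 × $0.34 = $19.1394 + $61.9752 = $81.11

$81.11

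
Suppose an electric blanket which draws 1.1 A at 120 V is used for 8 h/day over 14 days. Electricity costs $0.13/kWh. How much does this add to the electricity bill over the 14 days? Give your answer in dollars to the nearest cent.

$1.92

Power = 1.1 A × 120 V = 132 W = 0.132 kW
Runtime = 8 h/day × 14 days = 112 h
Energy = 0.132 kW × 112 h = 14.784 kWh
Cost = 14.784 kWh × $0.13/kWh = $1.92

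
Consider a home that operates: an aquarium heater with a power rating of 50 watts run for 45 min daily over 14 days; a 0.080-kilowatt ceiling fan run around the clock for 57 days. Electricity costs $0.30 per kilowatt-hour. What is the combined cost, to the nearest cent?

$32.99

aquarium heater: Runtime = 45 min × 14 = 630 min = 10.5 h
aquarium heater: 0.05 kW × 10.5 h = 0.525 kWh
ceiling fan: Runtime = 24 h × 57 = 1368 h
ceiling fan: 0.08 kW × 1368 h = 109.44 kWh
Total energy = 109.965 kWh
Cost = 109.965 × $0.30 = $32.99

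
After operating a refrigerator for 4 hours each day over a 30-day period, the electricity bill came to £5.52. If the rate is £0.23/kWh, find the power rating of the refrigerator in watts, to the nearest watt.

200 W

Energy = £5.52 ÷ £0.23/kWh = 24 kWh
Runtime = 4 h/day × 30 days = 120 h
Power = 24 kWh ÷ 120 h = 0.2 kW = 200 W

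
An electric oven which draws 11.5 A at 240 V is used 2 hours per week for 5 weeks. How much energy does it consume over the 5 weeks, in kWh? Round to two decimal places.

27.60 kWh

Power = 11.5 A × 240 V = 2760 W = 2.76 kW
Runtime = 2 h/week × 5 weeks = 10 h
Energy = 2.76 kW × 10 h = 27.6 kWh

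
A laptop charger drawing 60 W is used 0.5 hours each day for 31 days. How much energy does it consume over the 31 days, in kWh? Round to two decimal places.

0.93 kWh

Runtime = 0.5 h/day × 31 days = 15.5 h
Energy = 0.06 kW × 15.5 h = 0.93 kWh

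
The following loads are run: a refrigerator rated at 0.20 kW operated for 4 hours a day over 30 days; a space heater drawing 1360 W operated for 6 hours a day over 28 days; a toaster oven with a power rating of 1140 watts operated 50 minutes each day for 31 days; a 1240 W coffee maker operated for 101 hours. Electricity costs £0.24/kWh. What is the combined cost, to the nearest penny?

£97.72

refrigerator: Runtime = 4 h/day × 30 days = 120 h
refrigerator: 0.2 kW × 120 h = 24 kWh
space heater: Runtime = 6 h/day × 28 days = 168 h
space heater: 1.36 kW × 168 h = 228.48 kWh
toaster oven: Runtime = 50 min × 31 = 1550 min = 25.833333… h
toaster oven: 1.14 kW × 25.833333… h = 29.45 kWh
coffee maker: 1.24 kW × 101 h = 125.24 kWh
Total energy = 407.17 kWh
Cost = 407.17 × £0.24 = £97.72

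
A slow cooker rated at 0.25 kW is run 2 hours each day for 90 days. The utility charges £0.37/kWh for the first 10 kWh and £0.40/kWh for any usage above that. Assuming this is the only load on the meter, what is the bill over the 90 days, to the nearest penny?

Runtime = 2 h/day × 90 days = 180 h
Energy = 0.25 kW × 180 h = 45 kWh
Tier 1 (0–10 kWh): 10 × £0.37 = £3.7
Above 10 kWh: 35 × £0.40 = £14
Bill = £17.70

£17.70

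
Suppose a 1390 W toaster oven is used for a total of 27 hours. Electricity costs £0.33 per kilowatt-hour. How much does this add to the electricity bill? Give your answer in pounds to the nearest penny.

£12.38

Energy = 1.39 kW × 27 h = 37.53 kWh
Cost = 37.53 kWh × £0.33/kWh = £12.38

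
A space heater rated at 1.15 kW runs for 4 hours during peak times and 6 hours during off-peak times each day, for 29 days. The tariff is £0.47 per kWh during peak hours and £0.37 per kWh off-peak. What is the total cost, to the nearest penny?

Peak energy = 1.15 kW × 4 h × 29 = 133.4 kWh
Off-peak energy = 1.15 kW × 6 h × 29 = 200.1 kWh
Cost = 133.4 × £0.47 + 200.1 × £0.37 = £62.698 + £74.037 = £136.74

£136.74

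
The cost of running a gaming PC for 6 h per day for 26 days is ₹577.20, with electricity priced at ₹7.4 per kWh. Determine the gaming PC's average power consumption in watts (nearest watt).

500 W

Energy = ₹577.20 ÷ ₹7.4/kWh = 78 kWh
Runtime = 6 h/day × 26 days = 156 h
Power = 78 kWh ÷ 156 h = 0.5 kW = 500 W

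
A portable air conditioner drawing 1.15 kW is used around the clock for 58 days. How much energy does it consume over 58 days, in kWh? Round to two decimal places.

1600.80 kWh

Runtime = 24 h × 58 = 1392 h
Energy = 1.15 kW × 1392 h = 1600.8 kWh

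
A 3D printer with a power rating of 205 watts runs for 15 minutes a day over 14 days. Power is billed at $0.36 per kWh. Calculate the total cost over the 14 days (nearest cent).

Runtime = 15 min × 14 = 210 min = 3.5 h
Energy = 0.205 kW × 3.5 h = 0.7175 kWh
Cost = 0.7175 kWh × $0.36/kWh = $0.26

$0.26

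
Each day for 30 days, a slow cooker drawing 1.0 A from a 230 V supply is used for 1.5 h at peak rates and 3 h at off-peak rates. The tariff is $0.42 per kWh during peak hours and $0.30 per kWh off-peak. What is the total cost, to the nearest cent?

Power = 1.0 A × 230 V = 230 W = 0.23 kW
Peak energy = 0.23 kW × 1.5 h × 30 = 10.35 kWh
Off-peak energy = 0.23 kW × 3 h × 30 = 20.7 kWh
Cost = 10.35 × $0.42 + 20.7 × $0.30 = $4.347 + $6.21 = $10.56

$10.56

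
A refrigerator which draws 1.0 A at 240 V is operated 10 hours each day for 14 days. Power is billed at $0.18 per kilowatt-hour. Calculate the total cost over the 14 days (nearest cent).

Power = 1.0 A × 240 V = 240 W = 0.24 kW
Runtime = 10 h/day × 14 days = 140 h
Energy = 0.24 kW × 140 h = 33.6 kWh
Cost = 33.6 kWh × $0.18/kWh = $6.05

$6.05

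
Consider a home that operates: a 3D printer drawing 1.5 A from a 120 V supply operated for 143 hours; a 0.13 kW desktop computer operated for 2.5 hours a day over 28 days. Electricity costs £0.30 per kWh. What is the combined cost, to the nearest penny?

3D printer: Power = 1.5 A × 120 V = 180 W = 0.18 kW
3D printer: 0.18 kW × 143 h = 25.74 kWh
desktop computer: Runtime = 2.5 h/day × 28 days = 70 h
desktop computer: 0.13 kW × 70 h = 9.1 kWh
Total energy = 34.84 kWh
Cost = 34.84 × £0.30 = £10.45

£10.45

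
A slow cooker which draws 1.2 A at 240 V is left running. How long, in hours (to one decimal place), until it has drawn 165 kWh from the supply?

Power = 1.2 A × 240 V = 288 W = 0.288 kW
Hours = 165 kWh ÷ 0.288 kW = 572.9 h

572.9 h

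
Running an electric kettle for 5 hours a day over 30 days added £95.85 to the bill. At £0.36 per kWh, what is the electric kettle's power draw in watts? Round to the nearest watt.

Energy = £95.85 ÷ £0.36/kWh = 266.25 kWh
Runtime = 5 h/day × 30 days = 150 h
Power = 266.25 kWh ÷ 150 h = 1.775 kW = 1775 W

1775 W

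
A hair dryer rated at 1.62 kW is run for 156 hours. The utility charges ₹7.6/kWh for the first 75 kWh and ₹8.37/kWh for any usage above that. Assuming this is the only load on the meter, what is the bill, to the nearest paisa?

₹2057.52

Energy = 1.62 kW × 156 h = 252.72 kWh
Tier 1 (0–75 kWh): 75 × ₹7.6 = ₹570
Above 75 kWh: 177.72 × ₹8.37 = ₹1487.5164
Bill = ₹2057.52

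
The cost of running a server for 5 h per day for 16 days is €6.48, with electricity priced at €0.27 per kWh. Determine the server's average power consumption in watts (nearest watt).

Energy = €6.48 ÷ €0.27/kWh = 24 kWh
Runtime = 5 h/day × 16 days = 80 h
Power = 24 kWh ÷ 80 h = 0.3 kW = 300 W

300 W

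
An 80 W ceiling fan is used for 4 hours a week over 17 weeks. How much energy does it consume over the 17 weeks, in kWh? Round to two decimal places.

Runtime = 4 h/week × 17 weeks = 68 h
Energy = 0.08 kW × 68 h = 5.44 kWh

5.44 kWh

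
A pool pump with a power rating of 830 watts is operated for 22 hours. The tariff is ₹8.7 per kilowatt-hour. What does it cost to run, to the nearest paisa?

Energy = 0.83 kW × 22 h = 18.26 kWh
Cost = 18.26 kWh × ₹8.7/kWh = ₹158.86

₹158.86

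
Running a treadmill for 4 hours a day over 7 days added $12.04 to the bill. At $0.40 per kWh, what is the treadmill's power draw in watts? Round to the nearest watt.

1075 W

Energy = $12.04 ÷ $0.40/kWh = 30.1 kWh
Runtime = 4 h/day × 7 days = 28 h
Power = 30.1 kWh ÷ 28 h = 1.075 kW = 1075 W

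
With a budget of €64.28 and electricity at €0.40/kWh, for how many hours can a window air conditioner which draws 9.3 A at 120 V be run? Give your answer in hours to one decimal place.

Power = 9.3 A × 120 V = 1116 W = 1.116 kW
Energy available = €64.28 ÷ €0.40/kWh = 160.7 kWh
Hours = 160.7 kWh ÷ 1.116 kW = 144.0 h

144.0 h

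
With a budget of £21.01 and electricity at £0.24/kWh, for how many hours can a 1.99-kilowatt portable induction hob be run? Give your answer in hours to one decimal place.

Energy available = £21.01 ÷ £0.24/kWh = 87.5417 kWh
Hours = 87.5417 kWh ÷ 1.99 kW = 44.0 h

44.0 h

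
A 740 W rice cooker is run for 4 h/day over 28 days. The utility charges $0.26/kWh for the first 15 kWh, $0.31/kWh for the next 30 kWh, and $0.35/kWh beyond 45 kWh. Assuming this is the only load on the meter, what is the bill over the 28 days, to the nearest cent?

Runtime = 4 h/day × 28 days = 112 h
Energy = 0.74 kW × 112 h = 82.88 kWh
Tier 1 (0–15 kWh): 15 × $0.26 = $3.9
Tier 2 (15–45 kWh): 30 × $0.31 = $9.3
Above 45 kWh: 37.88 × $0.35 = $13.258
Bill = $26.46

$26.46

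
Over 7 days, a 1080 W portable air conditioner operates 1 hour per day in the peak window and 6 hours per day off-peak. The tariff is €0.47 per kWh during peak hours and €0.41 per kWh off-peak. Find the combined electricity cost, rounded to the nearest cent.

€22.15

Peak energy = 1.08 kW × 1 h × 7 = 7.56 kWh
Off-peak energy = 1.08 kW × 6 h × 7 = 45.36 kWh
Cost = 7.56 × €0.47 + 45.36 × €0.41 = €3.5532 + €18.5976 = €22.15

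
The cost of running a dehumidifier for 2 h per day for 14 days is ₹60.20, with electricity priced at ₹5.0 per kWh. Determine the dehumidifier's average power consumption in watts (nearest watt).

Energy = ₹60.20 ÷ ₹5.0/kWh = 12.04 kWh
Runtime = 2 h/day × 14 days = 28 h
Power = 12.04 kWh ÷ 28 h = 0.43 kW = 430 W

430 W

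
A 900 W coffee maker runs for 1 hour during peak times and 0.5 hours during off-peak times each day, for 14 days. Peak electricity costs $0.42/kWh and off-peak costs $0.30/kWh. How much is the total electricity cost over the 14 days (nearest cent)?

Peak energy = 0.9 kW × 1 h × 14 = 12.6 kWh
Off-peak energy = 0.9 kW × 0.5 h × 14 = 6.3 kWh
Cost = 12.6 × $0.42 + 6.3 × $0.30 = $5.292 + $1.89 = $7.18

$7.18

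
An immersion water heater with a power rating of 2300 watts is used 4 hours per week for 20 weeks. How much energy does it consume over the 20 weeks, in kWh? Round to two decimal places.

Runtime = 4 h/week × 20 weeks = 80 h
Energy = 2.3 kW × 80 h = 184 kWh

184.00 kWh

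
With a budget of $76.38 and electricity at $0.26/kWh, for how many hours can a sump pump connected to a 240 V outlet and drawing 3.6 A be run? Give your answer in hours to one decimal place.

Power = 3.6 A × 240 V = 864 W = 0.864 kW
Energy available = $76.38 ÷ $0.26/kWh = 293.7692 kWh
Hours = 293.7692 kWh ÷ 0.864 kW = 340.0 h

340.0 h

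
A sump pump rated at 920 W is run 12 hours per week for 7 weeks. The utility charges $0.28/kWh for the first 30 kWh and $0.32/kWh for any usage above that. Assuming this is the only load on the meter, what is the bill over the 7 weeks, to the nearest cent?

$23.53

Runtime = 12 h/week × 7 weeks = 84 h
Energy = 0.92 kW × 84 h = 77.28 kWh
Tier 1 (0–30 kWh): 30 × $0.28 = $8.4
Above 30 kWh: 47.28 × $0.32 = $15.1296
Bill = $23.53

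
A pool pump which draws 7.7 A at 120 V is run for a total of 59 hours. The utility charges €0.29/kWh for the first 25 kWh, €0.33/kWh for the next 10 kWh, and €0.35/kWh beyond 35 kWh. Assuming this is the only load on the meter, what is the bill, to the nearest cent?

Power = 7.7 A × 120 V = 924 W = 0.924 kW
Energy = 0.924 kW × 59 h = 54.516 kWh
Tier 1 (0–25 kWh): 25 × €0.29 = €7.25
Tier 2 (25–35 kWh): 10 × €0.33 = €3.3
Above 35 kWh: 19.516 × €0.35 = €6.8306
Bill = €17.38

€17.38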